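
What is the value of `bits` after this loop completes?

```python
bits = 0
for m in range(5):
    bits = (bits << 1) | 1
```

Build 5 consecutive 1-bits: 0b11111
`bits` takes the values: 0 → 1 → 3 → 7 → 15 → 31

Answer: 31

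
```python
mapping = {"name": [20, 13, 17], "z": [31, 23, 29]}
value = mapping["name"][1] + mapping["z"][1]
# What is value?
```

Trace:
`mapping = {"name": [20, 13, 17], "z": [31, 23, 29]}` → mapping = {'name': [20, 13, 17], 'z': [31, 23, 29]}
`value = mapping["name"][1] + mapping["z"][1]` → value = 36
So value = 36

Answer: 36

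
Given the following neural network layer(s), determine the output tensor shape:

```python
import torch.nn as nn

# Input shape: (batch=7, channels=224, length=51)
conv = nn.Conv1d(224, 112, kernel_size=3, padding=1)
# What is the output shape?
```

Input: (7, 224, 51) -> Output: (7, 112, 51)

Answer: (7, 112, 51)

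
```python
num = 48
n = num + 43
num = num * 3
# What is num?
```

Trace:
`num = 48` → num = 48
`n = num + 43` → n = 91
`num = num * 3` → num = 144
So num = 144

Answer: 144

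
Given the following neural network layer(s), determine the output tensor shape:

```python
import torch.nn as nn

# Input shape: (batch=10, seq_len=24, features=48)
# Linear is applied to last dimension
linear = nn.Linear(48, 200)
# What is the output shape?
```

Input: (10, 24, 48) -> Output: (10, 24, 200)

Answer: (10, 24, 200)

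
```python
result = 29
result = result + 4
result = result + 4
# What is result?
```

Trace:
`result = 29` → result = 29
`result = result + 4` → result = 33
`result = result + 4` → result = 37
So result = 37

Answer: 37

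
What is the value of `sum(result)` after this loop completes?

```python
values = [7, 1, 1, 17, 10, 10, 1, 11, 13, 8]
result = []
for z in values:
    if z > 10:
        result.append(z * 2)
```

Sum of doubled values > 10
`result` takes the values: [] → [34] → [34, 22] → [34, 22, 26]
So `sum(result)` = 82

Answer: 82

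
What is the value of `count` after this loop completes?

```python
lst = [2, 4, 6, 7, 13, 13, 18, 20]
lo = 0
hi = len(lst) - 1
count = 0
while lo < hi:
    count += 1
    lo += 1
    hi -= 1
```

Iterations until pointers meet (list length 8)
`count` takes the values: 0 → 1 → 2 → 3 → 4

Answer: 4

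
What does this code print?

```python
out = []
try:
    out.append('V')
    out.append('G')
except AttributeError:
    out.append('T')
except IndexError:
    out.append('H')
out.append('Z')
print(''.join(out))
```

Execution trace: 'V' (try body) → 'G' (try body, no exception) → 'Z' (after the try/except). Output: VGZ

Answer: VGZ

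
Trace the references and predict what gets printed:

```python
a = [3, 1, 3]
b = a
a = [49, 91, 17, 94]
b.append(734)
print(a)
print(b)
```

Key concept: rebinding vs mutation: a is rebound to a new list, b still points at the original.
Step by step:
`a = [3, 1, 3]` → a = [3, 1, 3]
`b = a` → b = [3, 1, 3] (same object as a)
`a = [49, 91, 17, 94]` → a = [49, 91, 17, 94]
`b.append(734)` → b = [3, 1, 3, 734]
`print(a)` → prints [49, 91, 17, 94]
`print(b)` → prints [3, 1, 3, 734]

Answer:
[49, 91, 17, 94]
[3, 1, 3, 734]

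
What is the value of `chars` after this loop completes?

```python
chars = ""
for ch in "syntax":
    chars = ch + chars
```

Reverse 'syntax'
`chars` takes the values: "" → "s" → "ys" → "nys" → "tnys" → "atnys" → "xatnys"

Answer: "xatnys"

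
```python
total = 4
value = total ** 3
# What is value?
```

Trace:
`total = 4` → total = 4
`value = total ** 3` → value = 64
So value = 64

Answer: 64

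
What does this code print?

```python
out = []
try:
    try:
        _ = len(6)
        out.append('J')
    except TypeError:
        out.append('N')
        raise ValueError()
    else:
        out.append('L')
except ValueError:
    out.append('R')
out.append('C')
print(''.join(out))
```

Execution trace: 'N' (inner except TypeError) → 'R' (outer except ValueError) → 'C' (after the try/except). Output: NRC

Answer: NRC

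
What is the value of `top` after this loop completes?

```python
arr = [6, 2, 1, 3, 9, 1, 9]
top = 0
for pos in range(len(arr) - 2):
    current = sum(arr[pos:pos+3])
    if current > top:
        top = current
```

Max sum of 3-element window in [6, 2, 1, 3, 9, 1, 9]
`top` takes the values: 0 → 9 → 13 → 19

Answer: 19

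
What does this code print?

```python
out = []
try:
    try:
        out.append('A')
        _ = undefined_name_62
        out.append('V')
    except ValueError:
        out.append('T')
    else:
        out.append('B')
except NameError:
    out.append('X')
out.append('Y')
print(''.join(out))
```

Execution trace: 'A' (inner try body) → 'X' (outer except NameError) → 'Y' (after the try/except). Output: AXY

Answer: AXY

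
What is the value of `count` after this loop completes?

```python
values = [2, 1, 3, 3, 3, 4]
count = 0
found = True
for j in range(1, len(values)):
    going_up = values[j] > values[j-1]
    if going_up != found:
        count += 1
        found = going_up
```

Count direction changes in [2, 1, 3, 3, 3, 4]
`count` takes the values: 0 → 1 → 2 → 3 → 4

Answer: 4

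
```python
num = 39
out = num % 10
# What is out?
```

Trace:
`num = 39` → num = 39
`out = num % 10` → out = 9
So out = 9

Answer: 9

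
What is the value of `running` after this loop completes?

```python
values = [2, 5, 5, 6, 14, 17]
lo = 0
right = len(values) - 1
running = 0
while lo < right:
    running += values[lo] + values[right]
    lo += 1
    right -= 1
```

Sum of pairs from ends
`running` takes the values: 0 → 19 → 38 → 49

Answer: 49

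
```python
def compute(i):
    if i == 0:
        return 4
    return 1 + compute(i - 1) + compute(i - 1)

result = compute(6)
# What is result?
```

compute(i) = 1 + 2·compute(i-1), compute(0)=4. Closed form: (4+1)·2^6 - 1 = 319.

Answer: 319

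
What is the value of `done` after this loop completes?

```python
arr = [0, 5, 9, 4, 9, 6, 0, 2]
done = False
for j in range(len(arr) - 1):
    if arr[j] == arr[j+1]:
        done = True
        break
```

Check consecutive duplicates in [0, 5, 9, 4, 9, 6, 0, 2]
`done` takes the values: False

Answer: False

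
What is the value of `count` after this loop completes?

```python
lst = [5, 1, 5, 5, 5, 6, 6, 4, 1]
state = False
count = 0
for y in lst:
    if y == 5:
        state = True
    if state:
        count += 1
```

Count elements after first 5 in [5, 1, 5, 5, 5, 6, 6, 4, 1]
`count` takes the values: 0 → 1 → 2 → 3 → 4 → 5 → 6 → 7 → 8 → 9

Answer: 9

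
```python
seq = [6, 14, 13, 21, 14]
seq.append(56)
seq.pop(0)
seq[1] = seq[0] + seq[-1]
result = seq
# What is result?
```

Trace:
`seq = [6, 14, 13, 21, 14]` → seq = [6, 14, 13, 21, 14]
`seq.append(56)` → seq = [6, 14, 13, 21, 14, 56]
`seq.pop(0)` → seq = [14, 13, 21, 14, 56]
`seq[1] = seq[0] + seq[-1]` → seq = [14, 70, 21, 14, 56]
`result = seq` → result = [14, 70, 21, 14, 56]
So result = [14, 70, 21, 14, 56]

Answer: [14, 70, 21, 14, 56]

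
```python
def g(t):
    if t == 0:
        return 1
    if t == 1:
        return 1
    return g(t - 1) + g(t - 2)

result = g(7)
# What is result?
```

Build up from base cases: g(0)=1, g(1)=1, g(2)=2, g(3)=3, g(4)=5, g(5)=8, g(6)=13, ..., g(7)=21

Answer: 21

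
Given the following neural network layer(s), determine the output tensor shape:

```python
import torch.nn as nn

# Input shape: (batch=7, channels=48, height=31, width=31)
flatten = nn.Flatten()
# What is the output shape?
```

Input: (7, 48, 31, 31) -> Output: (7, 46128)

Answer: (7, 46128)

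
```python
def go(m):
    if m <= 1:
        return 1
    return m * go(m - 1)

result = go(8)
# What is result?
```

go(8) = 8 * 7 * 6 * 5 * 4 * 3 * 2 * 1 = 40320

Answer: 40320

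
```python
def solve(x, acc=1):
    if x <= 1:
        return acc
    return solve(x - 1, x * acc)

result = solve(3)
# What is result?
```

Accumulator trace (n, acc): (3, 1) -> (2, 3) -> (1, 6) -> return 6

Answer: 6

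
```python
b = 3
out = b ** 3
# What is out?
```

Trace:
`b = 3` → b = 3
`out = b ** 3` → out = 27
So out = 27

Answer: 27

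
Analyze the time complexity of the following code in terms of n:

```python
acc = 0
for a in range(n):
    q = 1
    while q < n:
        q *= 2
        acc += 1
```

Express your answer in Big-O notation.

Each loop level contributes: n × log n. Multiplying the contributions gives O(n log n).

Answer: O(n log n)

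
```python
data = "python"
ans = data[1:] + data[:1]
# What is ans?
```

Trace:
`data = "python"` → data = 'python'
`ans = data[1:] + data[:1]` → ans = 'ythonp'
So ans = 'ythonp'

Answer: 'ythonp'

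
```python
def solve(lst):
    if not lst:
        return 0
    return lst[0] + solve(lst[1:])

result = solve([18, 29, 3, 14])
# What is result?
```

18 + 29 + 3 + 14 + 0 = 64

Answer: 64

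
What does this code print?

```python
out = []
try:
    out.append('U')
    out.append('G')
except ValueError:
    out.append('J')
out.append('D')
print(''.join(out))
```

Execution trace: 'U' (try body) → 'G' (try body, no exception) → 'D' (after the try/except). Output: UGD

Answer: UGD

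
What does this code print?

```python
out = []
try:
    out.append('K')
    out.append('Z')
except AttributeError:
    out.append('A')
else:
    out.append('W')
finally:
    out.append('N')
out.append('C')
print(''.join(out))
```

Execution trace: 'K' (try body) → 'Z' (try body, no exception) → 'W' (else) → 'N' (finally) → 'C' (after the try/except). Output: KZWNC

Answer: KZWNC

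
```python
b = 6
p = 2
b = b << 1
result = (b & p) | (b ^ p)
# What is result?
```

Trace:
`b = 6` → b = 6
`p = 2` → p = 2
`b = b << 1` → b = 12
`result = (b & p) | (b ^ p)` → result = 14
So result = 14

Answer: 14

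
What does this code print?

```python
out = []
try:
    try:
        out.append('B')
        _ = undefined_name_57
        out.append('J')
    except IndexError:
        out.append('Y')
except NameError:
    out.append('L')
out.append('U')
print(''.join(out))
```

Execution trace: 'B' (try body) → 'L' (outer except NameError) → 'U' (after the try/except). Output: BLU

Answer: BLU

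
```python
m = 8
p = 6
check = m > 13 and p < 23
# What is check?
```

Trace:
`m = 8` → m = 8
`p = 6` → p = 6
`check = m > 13 and p < 23` → check = False
So check = False

Answer: False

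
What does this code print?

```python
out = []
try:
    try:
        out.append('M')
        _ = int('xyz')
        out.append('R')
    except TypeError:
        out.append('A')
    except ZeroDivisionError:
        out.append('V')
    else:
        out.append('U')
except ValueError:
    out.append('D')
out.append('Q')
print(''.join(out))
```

Execution trace: 'M' (try body) → 'D' (outer except ValueError) → 'Q' (after the try/except). Output: MDQ

Answer: MDQ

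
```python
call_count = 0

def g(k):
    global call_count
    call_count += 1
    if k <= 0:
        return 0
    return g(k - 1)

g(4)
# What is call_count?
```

Linear recursion stepping by 1: 5 calls from k=4 down to ≤0.

Answer: 5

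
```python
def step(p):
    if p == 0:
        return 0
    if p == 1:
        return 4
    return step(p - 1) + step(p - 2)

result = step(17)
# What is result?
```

Build up from base cases: step(0)=0, step(1)=4, step(2)=4, step(3)=8, step(4)=12, step(5)=20, step(6)=32, ..., step(17)=6388

Answer: 6388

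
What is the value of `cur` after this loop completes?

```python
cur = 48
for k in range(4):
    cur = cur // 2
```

Halve 4 times: 48 // 2^4 = 3
`cur` takes the values: 48 → 24 → 12 → 6 → 3

Answer: 3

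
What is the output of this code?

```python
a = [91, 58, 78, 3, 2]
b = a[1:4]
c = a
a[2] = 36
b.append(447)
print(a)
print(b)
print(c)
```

Key concept: slice vs alias.
Step by step:
`a = [91, 58, 78, 3, 2]` → a = [91, 58, 78, 3, 2]
`b = a[1:4]` → b = [58, 78, 3]
`c = a` → c = [91, 58, 78, 3, 2] (same object as a)
`a[2] = 36` → a = [91, 58, 36, 3, 2] (same object as c); c = [91, 58, 36, 3, 2] (same object as a)
`b.append(447)` → b = [58, 78, 3, 447]
`print(a)` → prints [91, 58, 36, 3, 2]
`print(b)` → prints [58, 78, 3, 447]
`print(c)` → prints [91, 58, 36, 3, 2]

Answer:
[91, 58, 36, 3, 2]
[58, 78, 3, 447]
[91, 58, 36, 3, 2]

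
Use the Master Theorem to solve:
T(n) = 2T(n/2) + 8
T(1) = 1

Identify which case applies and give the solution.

a=2, b=2, f(n)=8. log_2(2) = 1. Since c=0 < 1, Case 1 applies: T(n) = Θ(n^log_b(a)) = O(n).

Answer: O(n) - Case 1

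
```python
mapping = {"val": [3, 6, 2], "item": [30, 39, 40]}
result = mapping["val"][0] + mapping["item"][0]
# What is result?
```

Trace:
`mapping = {"val": [3, 6, 2], "item": [30, 39, 40]}` → mapping = {'val': [3, 6, 2], 'item': [30, 39, 40]}
`result = mapping["val"][0] + mapping["item"][0]` → result = 33
So result = 33

Answer: 33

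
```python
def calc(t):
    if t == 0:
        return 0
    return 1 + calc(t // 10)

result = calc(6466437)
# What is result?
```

Count of digits of 6466437: 7

Answer: 7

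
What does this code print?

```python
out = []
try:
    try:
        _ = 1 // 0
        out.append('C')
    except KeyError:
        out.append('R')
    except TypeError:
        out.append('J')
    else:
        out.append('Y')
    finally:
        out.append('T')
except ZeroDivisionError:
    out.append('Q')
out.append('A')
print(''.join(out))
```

Execution trace: 'T' (finally) → 'Q' (outer except ZeroDivisionError) → 'A' (after the try/except). Output: TQA

Answer: TQA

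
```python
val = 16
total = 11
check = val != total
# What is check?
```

Trace:
`val = 16` → val = 16
`total = 11` → total = 11
`check = val != total` → check = True
So check = True

Answer: True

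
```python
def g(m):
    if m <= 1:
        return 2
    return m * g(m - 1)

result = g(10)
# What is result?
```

g(10) = 10 * 9 * 8 * 7 * 6 * 5 * 4 * 3 * 2 * 2 = 7257600

Answer: 7257600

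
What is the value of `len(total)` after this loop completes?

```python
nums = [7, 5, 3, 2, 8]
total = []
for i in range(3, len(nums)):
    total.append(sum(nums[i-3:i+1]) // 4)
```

Number of 4-element averages
`total` takes the values: [] → [4] → [4, 4]
So `len(total)` = 2

Answer: 2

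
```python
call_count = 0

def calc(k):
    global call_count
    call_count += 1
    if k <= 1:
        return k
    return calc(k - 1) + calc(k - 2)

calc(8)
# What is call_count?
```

Calls(k) = 1 + Calls(k-1) + Calls(k-2); Calls(0)=Calls(1)=1. For k=8 this gives 67.

Answer: 67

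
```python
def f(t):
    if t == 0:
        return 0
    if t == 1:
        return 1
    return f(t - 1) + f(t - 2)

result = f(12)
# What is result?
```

Build up from base cases: f(0)=0, f(1)=1, f(2)=1, f(3)=2, f(4)=3, f(5)=5, f(6)=8, ..., f(12)=144

Answer: 144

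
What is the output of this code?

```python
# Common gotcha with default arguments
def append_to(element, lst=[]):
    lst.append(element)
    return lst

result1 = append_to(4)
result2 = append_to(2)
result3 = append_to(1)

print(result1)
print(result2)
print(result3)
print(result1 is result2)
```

Key concept: mutable default argument gotcha.
Step by step:
`result1 = append_to(4)` → result1 = [4]
`result2 = append_to(2)` → result1 = [4, 2] (same object as result2); result2 = [4, 2] (same object as result1)
`result3 = append_to(1)` → result1 = [4, 2, 1] (same object as result2, result3); result2 = [4, 2, 1] (same object as result1, result3); result3 = [4, 2, 1] (same object as result1, result2)
`print(result1)` → prints [4, 2, 1]
`print(result2)` → prints [4, 2, 1]
`print(result3)` → prints [4, 2, 1]
`print(result1 is result2)` → prints True

Answer:
[4, 2, 1]
[4, 2, 1]
[4, 2, 1]
True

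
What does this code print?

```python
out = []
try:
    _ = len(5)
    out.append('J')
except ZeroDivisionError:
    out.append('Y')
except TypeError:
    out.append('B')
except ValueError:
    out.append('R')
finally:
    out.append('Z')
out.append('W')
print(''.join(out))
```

Execution trace: 'B' (except TypeError) → 'Z' (finally) → 'W' (after the try/except). Output: BZW

Answer: BZW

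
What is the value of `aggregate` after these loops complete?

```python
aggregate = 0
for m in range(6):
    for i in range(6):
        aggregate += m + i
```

Sum of all m+i for m,i in 6x6
`aggregate` takes the values: 0 → 1 → 3 → 6 → 10 → 15 → 16 → 18 → 21 → 25 → 30 → 36 → 38 → 41 → 45 → 50 → 56 → 63 → 66 → 70 → 75 → 81 → 88 → 96 → 100 → 105 → 111 → 118 → 126 → 135 → 140 → 146 → 153 → 161 → 170 → 180

Answer: 180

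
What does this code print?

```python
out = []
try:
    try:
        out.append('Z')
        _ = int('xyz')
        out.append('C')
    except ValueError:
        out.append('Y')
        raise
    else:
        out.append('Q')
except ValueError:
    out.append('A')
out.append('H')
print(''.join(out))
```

Execution trace: 'Z' (inner try body) → 'Y' (inner except ValueError) → 'A' (outer except ValueError) → 'H' (after the try/except). Output: ZYAH

Answer: ZYAH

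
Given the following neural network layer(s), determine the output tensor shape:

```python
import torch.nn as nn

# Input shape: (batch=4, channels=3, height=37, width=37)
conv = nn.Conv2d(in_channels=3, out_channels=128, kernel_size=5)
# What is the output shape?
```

Input: (4, 3, 37, 37) -> Output: (4, 128, 33, 33)

Answer: (4, 128, 33, 33)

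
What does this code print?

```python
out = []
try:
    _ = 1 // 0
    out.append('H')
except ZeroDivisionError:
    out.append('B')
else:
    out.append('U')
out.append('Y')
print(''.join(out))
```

Execution trace: 'B' (except ZeroDivisionError) → 'Y' (after the try/except). Output: BY

Answer: BY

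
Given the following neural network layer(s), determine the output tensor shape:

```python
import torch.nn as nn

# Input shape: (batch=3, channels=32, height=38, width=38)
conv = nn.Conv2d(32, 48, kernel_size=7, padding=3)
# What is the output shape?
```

Input: (3, 32, 38, 38) -> Output: (3, 48, 38, 38)

Answer: (3, 48, 38, 38)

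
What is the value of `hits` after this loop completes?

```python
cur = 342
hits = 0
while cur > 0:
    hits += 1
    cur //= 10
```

Count digits by repeated division by 10
`hits` takes the values: 0 → 1 → 2 → 3

Answer: 3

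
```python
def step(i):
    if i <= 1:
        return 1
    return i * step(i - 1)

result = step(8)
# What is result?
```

step(8) = 8 * 7 * 6 * 5 * 4 * 3 * 2 * 1 = 40320

Answer: 40320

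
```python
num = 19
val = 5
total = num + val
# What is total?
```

Trace:
`num = 19` → num = 19
`val = 5` → val = 5
`total = num + val` → total = 24
So total = 24

Answer: 24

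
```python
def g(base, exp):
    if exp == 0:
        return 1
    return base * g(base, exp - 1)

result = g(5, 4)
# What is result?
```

g(5, 4) = 5 * 5 * 5 * 5 = 625

Answer: 625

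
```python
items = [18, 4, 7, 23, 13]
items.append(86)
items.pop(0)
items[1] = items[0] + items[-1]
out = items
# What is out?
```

Trace:
`items = [18, 4, 7, 23, 13]` → items = [18, 4, 7, 23, 13]
`items.append(86)` → items = [18, 4, 7, 23, 13, 86]
`items.pop(0)` → items = [4, 7, 23, 13, 86]
`items[1] = items[0] + items[-1]` → items = [4, 90, 23, 13, 86]
`out = items` → out = [4, 90, 23, 13, 86]
So out = [4, 90, 23, 13, 86]

Answer: [4, 90, 23, 13, 86]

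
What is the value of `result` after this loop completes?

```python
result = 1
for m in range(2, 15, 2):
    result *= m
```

Product of even numbers 2 to 14
`result` takes the values: 1 → 2 → 8 → 48 → 384 → 3840 → 46080 → 645120

Answer: 645120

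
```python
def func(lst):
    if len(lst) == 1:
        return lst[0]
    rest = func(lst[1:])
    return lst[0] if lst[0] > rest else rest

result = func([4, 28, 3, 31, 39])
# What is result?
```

Recursive max over [4, 28, 3, 31, 39] = 39

Answer: 39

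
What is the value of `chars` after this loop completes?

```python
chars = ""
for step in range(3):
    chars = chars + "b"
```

Repeat 'b' 3 times
`chars` takes the values: "" → "b" → "bb" → "bbb"

Answer: "bbb"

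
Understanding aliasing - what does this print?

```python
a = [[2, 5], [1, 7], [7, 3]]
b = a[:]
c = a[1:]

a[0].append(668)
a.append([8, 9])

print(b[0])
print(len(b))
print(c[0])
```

Key concept: slice with nested mutation.
Step by step:
`a = [[2, 5], [1, 7], [7, 3]]` → a = [[2, 5], [1, 7], [7, 3]]
`b = a[:]` → b = [[2, 5], [1, 7], [7, 3]]
`c = a[1:]` → c = [[1, 7], [7, 3]]
`a[0].append(668)` → a = [[2, 5, 668], [1, 7], [7, 3]]; b = [[2, 5, 668], [1, 7], [7, 3]]
`a.append([8, 9])` → a = [[2, 5, 668], [1, 7], [7, 3], [8, 9]]
`print(b[0])` → prints [2, 5, 668]
`print(len(b))` → prints 3
`print(c[0])` → prints [1, 7]

Answer:
[2, 5, 668]
3
[1, 7]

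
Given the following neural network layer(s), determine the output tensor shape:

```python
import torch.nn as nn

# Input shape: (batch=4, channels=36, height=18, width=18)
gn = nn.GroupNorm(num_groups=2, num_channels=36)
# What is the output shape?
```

Input: (4, 36, 18, 18) -> Output: (4, 36, 18, 18)

Answer: (4, 36, 18, 18)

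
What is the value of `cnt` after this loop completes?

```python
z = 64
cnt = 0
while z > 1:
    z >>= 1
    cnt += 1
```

Count right shifts until 1
`cnt` takes the values: 0 → 1 → 2 → 3 → 4 → 5 → 6

Answer: 6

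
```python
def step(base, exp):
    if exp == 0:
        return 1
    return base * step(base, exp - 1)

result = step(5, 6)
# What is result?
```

step(5, 6) = 5 * 5 * 5 * 5 * 5 * 5 = 15625

Answer: 15625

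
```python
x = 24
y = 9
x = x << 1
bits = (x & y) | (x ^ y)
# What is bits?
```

Trace:
`x = 24` → x = 24
`y = 9` → y = 9
`x = x << 1` → x = 48
`bits = (x & y) | (x ^ y)` → bits = 57
So bits = 57

Answer: 57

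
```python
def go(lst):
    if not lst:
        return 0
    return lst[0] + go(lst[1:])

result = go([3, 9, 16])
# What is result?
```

3 + 9 + 16 + 0 = 28

Answer: 28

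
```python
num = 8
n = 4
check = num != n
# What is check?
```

Trace:
`num = 8` → num = 8
`n = 4` → n = 4
`check = num != n` → check = True
So check = True

Answer: True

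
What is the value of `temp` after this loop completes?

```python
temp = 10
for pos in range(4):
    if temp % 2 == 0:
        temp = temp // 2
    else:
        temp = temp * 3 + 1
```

Collatz-style transformation from 10
`temp` takes the values: 10 → 5 → 16 → 8 → 4

Answer: 4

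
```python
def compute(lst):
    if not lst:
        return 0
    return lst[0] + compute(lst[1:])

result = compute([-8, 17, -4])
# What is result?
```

(-8) + 17 + (-4) + 0 = 5

Answer: 5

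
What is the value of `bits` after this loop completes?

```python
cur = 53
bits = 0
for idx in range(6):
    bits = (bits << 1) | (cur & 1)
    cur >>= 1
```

Reverse lowest 6 bits of 53
`bits` takes the values: 0 → 1 → 2 → 5 → 10 → 21 → 43

Answer: 43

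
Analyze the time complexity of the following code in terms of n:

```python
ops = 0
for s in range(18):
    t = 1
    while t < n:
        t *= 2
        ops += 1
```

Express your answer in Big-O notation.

Each loop level contributes: 1 × log n. Multiplying the contributions gives O(log n).

Answer: O(log n)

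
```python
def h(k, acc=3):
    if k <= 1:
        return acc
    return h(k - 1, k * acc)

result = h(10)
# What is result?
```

Accumulator trace (n, acc): (10, 3) -> (9, 30) -> (8, 270) -> (7, 2160) -> (6, 15120) -> (5, 90720) -> (4, 453600) -> (3, 1814400) -> (2, 5443200) -> (1, 10886400) -> return 10886400

Answer: 10886400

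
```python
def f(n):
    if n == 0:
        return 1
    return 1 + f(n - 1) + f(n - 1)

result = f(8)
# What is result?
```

f(n) = 1 + 2·f(n-1), f(0)=1. Closed form: (1+1)·2^8 - 1 = 511.

Answer: 511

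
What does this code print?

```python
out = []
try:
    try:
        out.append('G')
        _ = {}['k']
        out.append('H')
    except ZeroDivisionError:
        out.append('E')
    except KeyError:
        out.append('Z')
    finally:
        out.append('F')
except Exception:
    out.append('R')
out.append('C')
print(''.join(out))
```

Execution trace: 'G' (inner try body) → 'Z' (inner except KeyError) → 'F' (inner finally) → 'C' (after the try/except). Output: GZFC

Answer: GZFC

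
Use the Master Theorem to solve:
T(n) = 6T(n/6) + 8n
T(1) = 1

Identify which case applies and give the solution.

a=6, b=6, f(n)=8n. log_6(6) = 1. Since c=1 = 1, Case 2 applies: T(n) = Θ(n^log_b(a) · log n) = O(n log n).

Answer: O(n log n) - Case 2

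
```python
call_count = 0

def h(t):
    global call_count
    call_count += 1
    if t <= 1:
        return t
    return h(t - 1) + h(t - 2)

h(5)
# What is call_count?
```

Calls(t) = 1 + Calls(t-1) + Calls(t-2); Calls(0)=Calls(1)=1. For t=5 this gives 15.

Answer: 15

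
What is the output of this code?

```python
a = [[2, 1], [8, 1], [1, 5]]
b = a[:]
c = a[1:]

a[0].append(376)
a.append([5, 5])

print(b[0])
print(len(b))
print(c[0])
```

Key concept: slice with nested mutation.
Step by step:
`a = [[2, 1], [8, 1], [1, 5]]` → a = [[2, 1], [8, 1], [1, 5]]
`b = a[:]` → b = [[2, 1], [8, 1], [1, 5]]
`c = a[1:]` → c = [[8, 1], [1, 5]]
`a[0].append(376)` → a = [[2, 1, 376], [8, 1], [1, 5]]; b = [[2, 1, 376], [8, 1], [1, 5]]
`a.append([5, 5])` → a = [[2, 1, 376], [8, 1], [1, 5], [5, 5]]
`print(b[0])` → prints [2, 1, 376]
`print(len(b))` → prints 3
`print(c[0])` → prints [8, 1]

Answer:
[2, 1, 376]
3
[8, 1]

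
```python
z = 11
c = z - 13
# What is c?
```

Trace:
`z = 11` → z = 11
`c = z - 13` → c = -2
So c = -2

Answer: -2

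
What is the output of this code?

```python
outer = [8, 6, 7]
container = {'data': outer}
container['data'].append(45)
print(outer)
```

Key concept: dict holds reference to list.
Step by step:
`outer = [8, 6, 7]` → outer = [8, 6, 7]
`container = {'data': outer}` → container = {'data': [8, 6, 7]}
`container['data'].append(45)` → outer = [8, 6, 7, 45]; container = {'data': [8, 6, 7, 45]}
`print(outer)` → prints [8, 6, 7, 45]

Answer: [8, 6, 7, 45]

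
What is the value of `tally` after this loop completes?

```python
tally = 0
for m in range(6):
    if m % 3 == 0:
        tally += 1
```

Count numbers divisible by 3 in range(6)
`tally` takes the values: 0 → 1 → 2

Answer: 2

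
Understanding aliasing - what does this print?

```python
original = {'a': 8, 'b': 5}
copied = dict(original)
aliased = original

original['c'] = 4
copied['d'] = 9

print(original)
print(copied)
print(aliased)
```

Key concept: dict() creates copy, assignment creates alias.
Step by step:
`original = {'a': 8, 'b': 5}` → original = {'a': 8, 'b': 5}
`copied = dict(original)` → copied = {'a': 8, 'b': 5}
`aliased = original` → aliased = {'a': 8, 'b': 5} (same object as original)
`original['c'] = 4` → original = {'a': 8, 'b': 5, 'c': 4} (same object as aliased); aliased = {'a': 8, 'b': 5, 'c': 4} (same object as original)
`copied['d'] = 9` → copied = {'a': 8, 'b': 5, 'd': 9}
`print(original)` → prints {'a': 8, 'b': 5, 'c': 4}
`print(copied)` → prints {'a': 8, 'b': 5, 'd': 9}
`print(aliased)` → prints {'a': 8, 'b': 5, 'c': 4}

Answer:
{'a': 8, 'b': 5, 'c': 4}
{'a': 8, 'b': 5, 'd': 9}
{'a': 8, 'b': 5, 'c': 4}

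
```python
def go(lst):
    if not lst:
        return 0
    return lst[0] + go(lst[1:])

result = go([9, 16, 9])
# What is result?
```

9 + 16 + 9 + 0 = 34

Answer: 34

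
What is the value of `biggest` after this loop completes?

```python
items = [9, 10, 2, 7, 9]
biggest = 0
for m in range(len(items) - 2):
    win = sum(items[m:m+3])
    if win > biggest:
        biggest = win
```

Max sum of 3-element window in [9, 10, 2, 7, 9]
`biggest` takes the values: 0 → 21

Answer: 21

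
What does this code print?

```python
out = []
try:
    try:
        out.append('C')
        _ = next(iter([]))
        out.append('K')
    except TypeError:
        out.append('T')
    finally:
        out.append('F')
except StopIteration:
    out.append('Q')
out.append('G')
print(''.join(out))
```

Execution trace: 'C' (try body) → 'F' (finally) → 'Q' (outer except StopIteration) → 'G' (after the try/except). Output: CFQG

Answer: CFQG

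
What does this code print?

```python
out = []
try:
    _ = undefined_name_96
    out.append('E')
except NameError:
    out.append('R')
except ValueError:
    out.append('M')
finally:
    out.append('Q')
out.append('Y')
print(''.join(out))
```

Execution trace: 'R' (except NameError) → 'Q' (finally) → 'Y' (after the try/except). Output: RQY

Answer: RQY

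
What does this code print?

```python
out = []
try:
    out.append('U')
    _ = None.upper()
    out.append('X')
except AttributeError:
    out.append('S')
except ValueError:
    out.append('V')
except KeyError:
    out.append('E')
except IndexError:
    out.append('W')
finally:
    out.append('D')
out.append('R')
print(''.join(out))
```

Execution trace: 'U' (try body) → 'S' (except AttributeError) → 'D' (finally) → 'R' (after the try/except). Output: USDR

Answer: USDR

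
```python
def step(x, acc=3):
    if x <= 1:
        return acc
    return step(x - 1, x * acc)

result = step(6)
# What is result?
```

Accumulator trace (n, acc): (6, 3) -> (5, 18) -> (4, 90) -> (3, 360) -> (2, 1080) -> (1, 2160) -> return 2160

Answer: 2160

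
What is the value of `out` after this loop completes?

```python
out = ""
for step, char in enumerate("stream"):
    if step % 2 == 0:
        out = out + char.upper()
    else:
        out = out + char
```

Uppercase even positions in 'stream'
`out` takes the values: "" → "S" → "St" → "StR" → "StRe" → "StReA" → "StReAm"

Answer: "StReAm"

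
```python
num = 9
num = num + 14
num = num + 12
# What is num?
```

Trace:
`num = 9` → num = 9
`num = num + 14` → num = 23
`num = num + 12` → num = 35
So num = 35

Answer: 35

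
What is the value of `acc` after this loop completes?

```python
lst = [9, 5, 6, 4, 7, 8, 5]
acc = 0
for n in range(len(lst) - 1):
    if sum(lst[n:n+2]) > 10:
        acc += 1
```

Count windows with sum > 10
`acc` takes the values: 0 → 1 → 2 → 3 → 4 → 5

Answer: 5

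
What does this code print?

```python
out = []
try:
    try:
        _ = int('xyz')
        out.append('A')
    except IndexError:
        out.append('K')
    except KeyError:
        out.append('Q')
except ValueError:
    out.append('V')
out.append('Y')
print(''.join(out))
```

Execution trace: 'V' (outer except ValueError) → 'Y' (after the try/except). Output: VY

Answer: VY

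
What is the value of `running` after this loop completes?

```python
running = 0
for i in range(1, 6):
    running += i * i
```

Sum of squares 1² to 5² = 55
`running` takes the values: 0 → 1 → 5 → 14 → 30 → 55

Answer: 55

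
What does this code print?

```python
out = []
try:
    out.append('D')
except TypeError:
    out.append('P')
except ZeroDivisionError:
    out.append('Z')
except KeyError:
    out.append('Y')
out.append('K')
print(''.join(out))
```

Execution trace: 'D' (try body, no exception) → 'K' (after the try/except). Output: DK

Answer: DK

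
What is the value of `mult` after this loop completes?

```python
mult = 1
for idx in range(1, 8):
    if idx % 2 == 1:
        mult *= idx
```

Product of odd numbers 1 to 7
`mult` takes the values: 1 → 3 → 15 → 105

Answer: 105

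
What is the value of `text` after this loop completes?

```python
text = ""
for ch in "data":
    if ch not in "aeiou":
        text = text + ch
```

Remove vowels from 'data'
`text` takes the values: "" → "d" → "dt"

Answer: "dt"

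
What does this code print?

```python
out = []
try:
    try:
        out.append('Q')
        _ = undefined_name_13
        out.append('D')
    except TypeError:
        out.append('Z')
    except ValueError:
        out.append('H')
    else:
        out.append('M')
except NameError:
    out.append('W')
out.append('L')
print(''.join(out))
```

Execution trace: 'Q' (try body) → 'W' (outer except NameError) → 'L' (after the try/except). Output: QWL

Answer: QWL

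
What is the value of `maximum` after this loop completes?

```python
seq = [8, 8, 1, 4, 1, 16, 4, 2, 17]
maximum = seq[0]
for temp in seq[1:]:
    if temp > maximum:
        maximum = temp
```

Maximum of [8, 8, 1, 4, 1, 16, 4, 2, 17]
`maximum` takes the values: 8 → 16 → 17

Answer: 17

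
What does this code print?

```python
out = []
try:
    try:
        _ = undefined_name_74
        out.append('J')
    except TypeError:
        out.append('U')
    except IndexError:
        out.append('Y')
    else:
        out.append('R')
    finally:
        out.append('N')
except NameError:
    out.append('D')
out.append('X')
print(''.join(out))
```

Execution trace: 'N' (finally) → 'D' (outer except NameError) → 'X' (after the try/except). Output: NDX

Answer: NDX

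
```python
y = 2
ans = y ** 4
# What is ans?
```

Trace:
`y = 2` → y = 2
`ans = y ** 4` → ans = 16
So ans = 16

Answer: 16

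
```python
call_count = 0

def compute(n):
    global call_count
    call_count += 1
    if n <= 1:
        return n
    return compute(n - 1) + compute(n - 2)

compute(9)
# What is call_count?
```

Calls(n) = 1 + Calls(n-1) + Calls(n-2); Calls(0)=Calls(1)=1. For n=9 this gives 109.

Answer: 109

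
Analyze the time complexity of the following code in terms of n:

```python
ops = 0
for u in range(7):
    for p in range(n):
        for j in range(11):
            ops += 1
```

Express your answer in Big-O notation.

Each loop level contributes: 1 × n × 1. Multiplying the contributions gives O(n).

Answer: O(n)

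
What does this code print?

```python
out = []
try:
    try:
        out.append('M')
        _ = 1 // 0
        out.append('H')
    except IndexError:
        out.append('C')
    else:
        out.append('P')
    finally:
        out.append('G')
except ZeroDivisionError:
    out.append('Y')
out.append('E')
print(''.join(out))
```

Execution trace: 'M' (try body) → 'G' (finally) → 'Y' (outer except ZeroDivisionError) → 'E' (after the try/except). Output: MGYE

Answer: MGYE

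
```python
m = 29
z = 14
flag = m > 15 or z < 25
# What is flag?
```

Trace:
`m = 29` → m = 29
`z = 14` → z = 14
`flag = m > 15 or z < 25` → flag = True
So flag = True

Answer: True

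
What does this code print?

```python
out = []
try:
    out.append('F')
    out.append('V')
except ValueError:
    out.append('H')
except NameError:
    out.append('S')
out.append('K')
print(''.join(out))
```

Execution trace: 'F' (try body) → 'V' (try body, no exception) → 'K' (after the try/except). Output: FVK

Answer: FVK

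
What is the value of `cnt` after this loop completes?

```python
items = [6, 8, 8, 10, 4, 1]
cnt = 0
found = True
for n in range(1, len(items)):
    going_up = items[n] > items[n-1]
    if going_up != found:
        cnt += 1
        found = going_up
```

Count direction changes in [6, 8, 8, 10, 4, 1]
`cnt` takes the values: 0 → 1 → 2 → 3

Answer: 3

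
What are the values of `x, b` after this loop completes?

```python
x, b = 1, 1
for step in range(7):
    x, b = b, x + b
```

Fibonacci: after 7 iterations
`x, b` takes the values: (1, 1) → (1, 2) → (2, 3) → (3, 5) → (5, 8) → (8, 13) → (13, 21) → (21, 34)

Answer: 21, 34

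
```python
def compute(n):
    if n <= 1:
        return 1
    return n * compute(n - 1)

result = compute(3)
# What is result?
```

compute(3) = 3 * 2 * 1 = 6

Answer: 6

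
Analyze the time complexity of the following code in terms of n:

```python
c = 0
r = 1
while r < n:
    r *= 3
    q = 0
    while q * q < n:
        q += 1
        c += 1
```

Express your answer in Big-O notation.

Each loop level contributes: log n × √n. Multiplying the contributions gives O(√n log n).

Answer: O(√n log n)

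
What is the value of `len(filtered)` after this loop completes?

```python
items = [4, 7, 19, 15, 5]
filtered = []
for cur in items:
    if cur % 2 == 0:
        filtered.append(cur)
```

Count even numbers in [4, 7, 19, 15, 5]
`filtered` takes the values: [] → [4]
So `len(filtered)` = 1

Answer: 1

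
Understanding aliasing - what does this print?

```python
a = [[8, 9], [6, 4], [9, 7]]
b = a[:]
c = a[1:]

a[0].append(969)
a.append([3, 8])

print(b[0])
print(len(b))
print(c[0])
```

Key concept: slice with nested mutation.
Step by step:
`a = [[8, 9], [6, 4], [9, 7]]` → a = [[8, 9], [6, 4], [9, 7]]
`b = a[:]` → b = [[8, 9], [6, 4], [9, 7]]
`c = a[1:]` → c = [[6, 4], [9, 7]]
`a[0].append(969)` → a = [[8, 9, 969], [6, 4], [9, 7]]; b = [[8, 9, 969], [6, 4], [9, 7]]
`a.append([3, 8])` → a = [[8, 9, 969], [6, 4], [9, 7], [3, 8]]
`print(b[0])` → prints [8, 9, 969]
`print(len(b))` → prints 3
`print(c[0])` → prints [6, 4]

Answer:
[8, 9, 969]
3
[6, 4]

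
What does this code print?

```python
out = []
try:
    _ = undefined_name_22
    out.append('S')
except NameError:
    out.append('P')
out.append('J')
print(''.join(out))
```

Execution trace: 'P' (except NameError) → 'J' (after the try/except). Output: PJ

Answer: PJ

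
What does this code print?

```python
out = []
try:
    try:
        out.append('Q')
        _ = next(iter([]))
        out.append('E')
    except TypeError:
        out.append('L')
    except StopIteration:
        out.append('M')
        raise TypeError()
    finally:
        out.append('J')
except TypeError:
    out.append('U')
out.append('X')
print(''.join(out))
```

Execution trace: 'Q' (inner try body) → 'M' (inner except StopIteration) → 'J' (inner finally) → 'U' (outer except TypeError) → 'X' (after the try/except). Output: QMJUX

Answer: QMJUX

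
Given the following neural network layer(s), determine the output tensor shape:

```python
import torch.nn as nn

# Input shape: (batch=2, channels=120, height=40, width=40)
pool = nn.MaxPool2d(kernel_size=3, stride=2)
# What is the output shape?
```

Input: (2, 120, 40, 40) -> Output: (2, 120, 19, 19)

Answer: (2, 120, 19, 19)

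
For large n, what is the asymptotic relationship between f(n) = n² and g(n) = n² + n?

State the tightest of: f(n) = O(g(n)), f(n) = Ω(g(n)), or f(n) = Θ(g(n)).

n² vs n² + n: f(n) = Θ(g(n)) — they are asymptotically equivalent (lower-order n term is dominated).

Answer: f(n) = Θ(g(n)) — they are asymptotically equivalent (lower-order n term is dominated).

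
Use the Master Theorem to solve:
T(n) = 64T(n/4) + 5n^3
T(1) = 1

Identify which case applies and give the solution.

a=64, b=4, f(n)=5n^3. log_4(64) = 3. Since c=3 = 3, Case 2 applies: T(n) = Θ(n^log_b(a) · log n) = O(n^3 log n).

Answer: O(n^3 log n) - Case 2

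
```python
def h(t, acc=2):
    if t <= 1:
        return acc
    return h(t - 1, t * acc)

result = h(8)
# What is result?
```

Accumulator trace (n, acc): (8, 2) -> (7, 16) -> (6, 112) -> (5, 672) -> (4, 3360) -> (3, 13440) -> (2, 40320) -> (1, 80640) -> return 80640

Answer: 80640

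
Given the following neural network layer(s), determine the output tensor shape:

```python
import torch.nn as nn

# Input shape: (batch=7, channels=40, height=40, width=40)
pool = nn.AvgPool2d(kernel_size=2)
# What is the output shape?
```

Input: (7, 40, 40, 40) -> Output: (7, 40, 20, 20)

Answer: (7, 40, 20, 20)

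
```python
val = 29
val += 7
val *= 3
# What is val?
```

Trace:
`val = 29` → val = 29
`val += 7` → val = 36
`val *= 3` → val = 108
So val = 108

Answer: 108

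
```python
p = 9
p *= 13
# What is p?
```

Trace:
`p = 9` → p = 9
`p *= 13` → p = 117
So p = 117

Answer: 117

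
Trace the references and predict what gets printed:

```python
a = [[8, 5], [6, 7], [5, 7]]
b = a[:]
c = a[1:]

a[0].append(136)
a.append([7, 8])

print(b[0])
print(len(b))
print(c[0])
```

Key concept: slice with nested mutation.
Step by step:
`a = [[8, 5], [6, 7], [5, 7]]` → a = [[8, 5], [6, 7], [5, 7]]
`b = a[:]` → b = [[8, 5], [6, 7], [5, 7]]
`c = a[1:]` → c = [[6, 7], [5, 7]]
`a[0].append(136)` → a = [[8, 5, 136], [6, 7], [5, 7]]; b = [[8, 5, 136], [6, 7], [5, 7]]
`a.append([7, 8])` → a = [[8, 5, 136], [6, 7], [5, 7], [7, 8]]
`print(b[0])` → prints [8, 5, 136]
`print(len(b))` → prints 3
`print(c[0])` → prints [6, 7]

Answer:
[8, 5, 136]
3
[6, 7]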